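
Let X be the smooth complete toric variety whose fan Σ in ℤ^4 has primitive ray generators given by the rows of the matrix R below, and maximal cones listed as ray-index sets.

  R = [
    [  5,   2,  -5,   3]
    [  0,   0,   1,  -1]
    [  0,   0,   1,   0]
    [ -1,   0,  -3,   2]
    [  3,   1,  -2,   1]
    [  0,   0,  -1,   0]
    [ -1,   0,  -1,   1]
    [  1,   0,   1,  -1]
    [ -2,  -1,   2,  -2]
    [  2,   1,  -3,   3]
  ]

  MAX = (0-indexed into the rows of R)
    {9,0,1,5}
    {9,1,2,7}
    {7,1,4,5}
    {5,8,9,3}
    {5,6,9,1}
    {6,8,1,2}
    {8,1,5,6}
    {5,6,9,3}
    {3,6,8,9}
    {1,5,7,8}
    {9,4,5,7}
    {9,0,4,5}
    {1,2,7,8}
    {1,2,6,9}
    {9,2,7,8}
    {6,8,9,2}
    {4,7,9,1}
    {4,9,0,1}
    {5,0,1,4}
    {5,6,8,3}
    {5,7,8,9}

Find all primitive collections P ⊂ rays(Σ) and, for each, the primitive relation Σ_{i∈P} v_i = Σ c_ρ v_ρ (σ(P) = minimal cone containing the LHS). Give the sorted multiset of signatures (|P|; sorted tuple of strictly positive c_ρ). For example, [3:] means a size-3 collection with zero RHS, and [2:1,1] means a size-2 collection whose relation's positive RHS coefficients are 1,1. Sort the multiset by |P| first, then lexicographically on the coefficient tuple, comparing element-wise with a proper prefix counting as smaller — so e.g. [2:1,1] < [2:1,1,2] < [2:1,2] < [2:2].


18 collections generate NE(X_Σ); each relation:

  • {2,5}:  v_{2} + v_{5} = 0  →  sig = [2:]
  • {6,7}:  v_{6} + v_{7} = 0  →  sig = [2:]
  • {0,8}:  v_{0} + v_{8} = v_{4} + v_{5}  →  sig = [2:1,1]
  • {1,3}:  v_{1} + v_{3} = v_{5} + v_{6}  →  sig = [2:1,1]
  • {4,8}:  v_{4} + v_{8} = v_{5} + v_{7}  →  sig = [2:1,1]
  • {0,2}:  v_{0} + v_{2} = v_{1} + v_{4} + v_{9}  →  sig = [2:1,1,1]
  • {2,3}:  v_{2} + v_{3} = v_{6} + v_{8} + v_{9}  →  sig = [2:1,1,1]
  • {2,4}:  v_{2} + v_{4} = v_{1} + v_{7} + v_{9}  →  sig = [2:1,1,1]
  • {3,7}:  v_{3} + v_{7} = v_{5} + v_{8} + v_{9}  →  sig = [2:1,1,1]
  • {4,6}:  v_{4} + v_{6} = v_{1} + v_{5} + v_{9}  →  sig = [2:1,1,1]
  • {3,4}:  v_{3} + v_{4} = 2·v_{5} + v_{9}  →  sig = [2:1,2]
  • {0,3}:  v_{0} + v_{3} = v_{1} + 3·v_{5} + 2·v_{9}  →  sig = [2:1,2,3]
  • {0,7}:  v_{0} + v_{7} = 2·v_{4}  →  sig = [2:2]
  • {0,6}:  v_{0} + v_{6} = 2·v_{1} + 2·v_{5} + 2·v_{9}  →  sig = [2:2,2,2]
  • {1,8,9}:  v_{1} + v_{8} + v_{9} = 0  →  sig = [3:]
  • {1,4,5,9}:  v_{1} + v_{4} + v_{5} + v_{9} = v_{0}  →  sig = [4:1]
  • {1,5,7,9}:  v_{1} + v_{5} + v_{7} + v_{9} = v_{4}  →  sig = [4:1]
  • {5,6,8,9}:  v_{5} + v_{6} + v_{8} + v_{9} = v_{3}  →  sig = [4:1]

so the primitive-relation signature multiset is
{ [2:] ×2,  [2:1,1] ×3,  [2:1,1,1] ×5,  [2:1,2],  [2:1,2,3],  [2:2],  [2:2,2,2],  [3:],  [4:1] ×3 }


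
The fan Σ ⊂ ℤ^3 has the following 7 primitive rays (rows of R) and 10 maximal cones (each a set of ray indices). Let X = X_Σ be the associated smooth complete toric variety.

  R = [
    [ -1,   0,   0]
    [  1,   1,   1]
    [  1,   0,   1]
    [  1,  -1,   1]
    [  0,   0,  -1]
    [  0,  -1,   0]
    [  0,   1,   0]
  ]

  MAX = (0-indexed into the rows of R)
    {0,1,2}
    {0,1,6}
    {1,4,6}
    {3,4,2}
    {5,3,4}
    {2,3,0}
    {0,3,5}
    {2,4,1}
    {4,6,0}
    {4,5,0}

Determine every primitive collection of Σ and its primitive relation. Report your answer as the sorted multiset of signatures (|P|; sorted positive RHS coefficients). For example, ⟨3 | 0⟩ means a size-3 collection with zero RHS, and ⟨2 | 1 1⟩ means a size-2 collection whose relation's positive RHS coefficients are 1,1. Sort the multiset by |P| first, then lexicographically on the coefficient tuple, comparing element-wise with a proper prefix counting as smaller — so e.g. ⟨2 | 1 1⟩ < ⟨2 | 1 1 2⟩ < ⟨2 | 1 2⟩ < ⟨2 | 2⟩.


Minimal non-faces — 9 found among 7 rays, 10 max cones:

  P = {5,6}:  v_{5} + v_{6} = 0  ⇒ sig = ⟨2 | 0⟩
  P = {1,5}:  v_{1} + v_{5} = v_{2}  ⇒ sig = ⟨2 | 1⟩
  P = {2,5}:  v_{2} + v_{5} = v_{3}  ⇒ sig = ⟨2 | 1⟩
  P = {2,6}:  v_{2} + v_{6} = v_{1}  ⇒ sig = ⟨2 | 1⟩
  P = {3,6}:  v_{3} + v_{6} = v_{2}  ⇒ sig = ⟨2 | 1⟩
  P = {1,3}:  v_{1} + v_{3} = 2·v_{2}  ⇒ sig = ⟨2 | 2⟩
  P = {0,2,4}:  v_{0} + v_{2} + v_{4} = 0  ⇒ sig = ⟨3 | 0⟩
  P = {0,1,4}:  v_{0} + v_{1} + v_{4} = v_{6}  ⇒ sig = ⟨3 | 1⟩
  P = {0,3,4}:  v_{0} + v_{3} + v_{4} = v_{5}  ⇒ sig = ⟨3 | 1⟩

Signatures (|P|; sorted positive RHS coefficients), sorted:
{ ⟨2 | 0⟩,  ⟨2 | 1⟩ ×4,  ⟨2 | 2⟩,  ⟨3 | 0⟩,  ⟨3 | 1⟩ ×2 }


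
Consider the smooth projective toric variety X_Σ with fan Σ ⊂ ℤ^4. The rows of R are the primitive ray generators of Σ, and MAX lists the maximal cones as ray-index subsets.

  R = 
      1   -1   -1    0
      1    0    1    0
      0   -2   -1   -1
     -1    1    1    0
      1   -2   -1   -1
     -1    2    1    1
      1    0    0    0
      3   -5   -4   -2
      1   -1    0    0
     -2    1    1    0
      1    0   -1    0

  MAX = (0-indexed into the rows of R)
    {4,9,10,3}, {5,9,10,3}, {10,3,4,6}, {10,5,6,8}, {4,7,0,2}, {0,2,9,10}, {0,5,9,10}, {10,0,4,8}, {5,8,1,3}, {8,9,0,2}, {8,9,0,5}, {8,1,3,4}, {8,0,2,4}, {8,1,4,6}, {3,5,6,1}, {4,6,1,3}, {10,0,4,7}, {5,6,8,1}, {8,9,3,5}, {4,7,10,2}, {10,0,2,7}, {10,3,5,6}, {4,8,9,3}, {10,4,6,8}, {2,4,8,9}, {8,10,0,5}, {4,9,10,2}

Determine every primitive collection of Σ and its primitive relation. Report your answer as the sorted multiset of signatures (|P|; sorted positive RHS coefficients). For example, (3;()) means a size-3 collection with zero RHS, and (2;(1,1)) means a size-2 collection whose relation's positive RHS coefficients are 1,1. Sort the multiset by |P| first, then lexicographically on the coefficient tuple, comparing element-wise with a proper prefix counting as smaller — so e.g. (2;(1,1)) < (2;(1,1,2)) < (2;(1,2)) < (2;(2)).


Σ has 23 primitive collections:

  • {0,3}:  v_{0} + v_{3} = 0  ⟹  sig = (2;())
  • {4,5}:  v_{4} + v_{5} = 0  ⟹  sig = (2;())
  • {2,6}:  v_{2} + v_{6} = v_{4}  ⟹  sig = (2;(1))
  • {6,9}:  v_{6} + v_{9} = v_{3}  ⟹  sig = (2;(1))
  • {0,1}:  v_{0} + v_{1} = v_{6} + v_{8}  ⟹  sig = (2;(1,1))
  • {0,6}:  v_{0} + v_{6} = v_{8} + v_{10}  ⟹  sig = (2;(1,1))
  • {2,3}:  v_{2} + v_{3} = v_{4} + v_{9}  ⟹  sig = (2;(1,1))
  • {2,5}:  v_{2} + v_{5} = v_{0} + v_{9}  ⟹  sig = (2;(1,1))
  • {1,2}:  v_{1} + v_{2} = v_{3} + v_{4} + v_{8}  ⟹  sig = (2;(1,1,1))
  • {3,7}:  v_{3} + v_{7} = v_{2} + v_{4} + v_{10}  ⟹  sig = (2;(1,1,1))
  • {5,7}:  v_{5} + v_{7} = v_{0} + v_{2} + v_{10}  ⟹  sig = (2;(1,1,1))
  • {1,7}:  v_{1} + v_{7} = 2·v_{4} + v_{8} + v_{10}  ⟹  sig = (2;(1,1,2))
  • {6,7}:  v_{6} + v_{7} = v_{0} + 2·v_{4} + v_{10}  ⟹  sig = (2;(1,1,2))
  • {1,9}:  v_{1} + v_{9} = 2·v_{3} + v_{8}  ⟹  sig = (2;(1,2))
  • {7,9}:  v_{7} + v_{9} = 2·v_{2} + v_{10}  ⟹  sig = (2;(1,2))
  • {1,10}:  v_{1} + v_{10} = 2·v_{6}  ⟹  sig = (2;(2))
  • {7,8}:  v_{7} + v_{8} = 2·v_{0} + 2·v_{4}  ⟹  sig = (2;(2,2))
  • {8,9,10}:  v_{8} + v_{9} + v_{10} = 0  ⟹  sig = (3;())
  • {0,4,9}:  v_{0} + v_{4} + v_{9} = v_{2}  ⟹  sig = (3;(1))
  • {3,6,8}:  v_{3} + v_{6} + v_{8} = v_{1}  ⟹  sig = (3;(1))
  • {3,8,10}:  v_{3} + v_{8} + v_{10} = v_{6}  ⟹  sig = (3;(1))
  • {2,8,10}:  v_{2} + v_{8} + v_{10} = v_{0} + v_{4}  ⟹  sig = (3;(1,1))
  • {0,2,4,10}:  v_{0} + v_{2} + v_{4} + v_{10} = v_{7}  ⟹  sig = (4;(1))

Signatures (|P|; sorted positive RHS coefficients), sorted:
    (2;())
    (2;())
    (2;(1))
    (2;(1))
    (2;(1,1))
    (2;(1,1))
    (2;(1,1))
    (2;(1,1))
    (2;(1,1,1))
    (2;(1,1,1))
    (2;(1,1,1))
    (2;(1,1,2))
    (2;(1,1,2))
    (2;(1,2))
    (2;(1,2))
    (2;(2))
    (2;(2,2))
    (3;())
    (3;(1))
    (3;(1))
    (3;(1))
    (3;(1,1))
    (4;(1))


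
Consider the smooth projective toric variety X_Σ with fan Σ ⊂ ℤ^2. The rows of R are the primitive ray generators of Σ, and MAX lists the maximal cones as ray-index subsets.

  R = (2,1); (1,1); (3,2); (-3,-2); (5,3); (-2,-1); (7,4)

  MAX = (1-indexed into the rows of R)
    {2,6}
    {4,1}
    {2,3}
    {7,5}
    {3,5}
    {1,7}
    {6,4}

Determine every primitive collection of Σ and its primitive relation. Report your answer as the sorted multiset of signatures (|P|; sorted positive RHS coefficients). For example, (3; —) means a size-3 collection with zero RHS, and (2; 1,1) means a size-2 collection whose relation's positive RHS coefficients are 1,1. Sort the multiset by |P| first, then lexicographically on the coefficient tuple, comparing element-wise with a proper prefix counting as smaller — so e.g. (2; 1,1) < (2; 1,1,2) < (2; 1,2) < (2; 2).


Δ(Σ) — 7 vertices, 14 min non-faces:

  P={1,6}:  v_{1} + v_{6} = 0  so sig = (2; —)
  P={3,4}:  v_{3} + v_{4} = 0  so sig = (2; —)
  P={1,2}:  v_{1} + v_{2} = v_{3}  so sig = (2; 1)
  P={1,3}:  v_{1} + v_{3} = v_{5}  so sig = (2; 1)
  P={1,5}:  v_{1} + v_{5} = v_{7}  so sig = (2; 1)
  P={2,4}:  v_{2} + v_{4} = v_{6}  so sig = (2; 1)
  P={3,6}:  v_{3} + v_{6} = v_{2}  so sig = (2; 1)
  P={4,5}:  v_{4} + v_{5} = v_{1}  so sig = (2; 1)
  P={5,6}:  v_{5} + v_{6} = v_{3}  so sig = (2; 1)
  P={6,7}:  v_{6} + v_{7} = v_{5}  so sig = (2; 1)
  P={2,7}:  v_{2} + v_{7} = v_{3} + v_{5}  so sig = (2; 1,1)
  P={2,5}:  v_{2} + v_{5} = 2·v_{3}  so sig = (2; 2)
  P={3,7}:  v_{3} + v_{7} = 2·v_{5}  so sig = (2; 2)
  P={4,7}:  v_{4} + v_{7} = 2·v_{1}  so sig = (2; 2)

Signatures (|P|; sorted positive RHS coefficients), sorted:
    |P|=2: 14 collections, coeffs (), (), (1), (1), (1), (1), (1), (1), (1), (1), (1,1), (2), (2), (2)


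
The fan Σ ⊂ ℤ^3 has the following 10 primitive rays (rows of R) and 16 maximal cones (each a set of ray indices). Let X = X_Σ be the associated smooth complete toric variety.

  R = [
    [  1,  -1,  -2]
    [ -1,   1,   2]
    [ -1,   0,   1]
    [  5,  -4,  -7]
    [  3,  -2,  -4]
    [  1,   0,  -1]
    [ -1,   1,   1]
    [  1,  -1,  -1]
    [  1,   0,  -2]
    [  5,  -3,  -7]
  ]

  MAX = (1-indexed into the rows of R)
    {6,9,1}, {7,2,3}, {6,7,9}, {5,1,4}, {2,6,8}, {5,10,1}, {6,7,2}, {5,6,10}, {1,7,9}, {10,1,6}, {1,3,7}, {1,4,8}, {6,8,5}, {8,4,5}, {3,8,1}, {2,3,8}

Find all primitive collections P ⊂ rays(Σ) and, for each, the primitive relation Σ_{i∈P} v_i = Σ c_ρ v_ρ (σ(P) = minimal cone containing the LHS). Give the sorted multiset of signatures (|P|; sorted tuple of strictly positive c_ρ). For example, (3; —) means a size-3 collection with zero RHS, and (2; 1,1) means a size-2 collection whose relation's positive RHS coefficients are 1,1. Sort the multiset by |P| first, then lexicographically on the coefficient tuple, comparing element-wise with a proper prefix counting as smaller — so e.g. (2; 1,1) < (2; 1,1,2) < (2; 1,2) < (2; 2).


25 collections generate NE(X_Σ); each relation:

  P = {1,2}:  v_{1} + v_{2} = 0  ⟹  sig = (2; —)
  P = {3,6}:  v_{3} + v_{6} = 0  ⟹  sig = (2; —)
  P = {7,8}:  v_{7} + v_{8} = 0  ⟹  sig = (2; —)
  P = {2,4}:  v_{2} + v_{4} = v_{5} + v_{8}  ⟹  sig = (2; 1,1)
  P = {2,5}:  v_{2} + v_{5} = v_{6} + v_{8}  ⟹  sig = (2; 1,1)
  P = {2,9}:  v_{2} + v_{9} = v_{6} + v_{7}  ⟹  sig = (2; 1,1)
  P = {2,10}:  v_{2} + v_{10} = v_{5} + v_{6}  ⟹  sig = (2; 1,1)
  P = {3,5}:  v_{3} + v_{5} = v_{1} + v_{8}  ⟹  sig = (2; 1,1)
  P = {3,9}:  v_{3} + v_{9} = v_{1} + v_{7}  ⟹  sig = (2; 1,1)
  P = {3,10}:  v_{3} + v_{10} = v_{1} + v_{5}  ⟹  sig = (2; 1,1)
  P = {4,7}:  v_{4} + v_{7} = v_{1} + v_{5}  ⟹  sig = (2; 1,1)
  P = {4,9}:  v_{4} + v_{9} = v_{1} + v_{10}  ⟹  sig = (2; 1,1)
  P = {5,7}:  v_{5} + v_{7} = v_{1} + v_{6}  ⟹  sig = (2; 1,1)
  P = {8,9}:  v_{8} + v_{9} = v_{1} + v_{6}  ⟹  sig = (2; 1,1)
  P = {4,10}:  v_{4} + v_{10} = v_{1} + 3·v_{5}  ⟹  sig = (2; 1,3)
  P = {4,6}:  v_{4} + v_{6} = 2·v_{5}  ⟹  sig = (2; 2)
  P = {8,10}:  v_{8} + v_{10} = 2·v_{5}  ⟹  sig = (2; 2)
  P = {3,4}:  v_{3} + v_{4} = 2·v_{1} + 2·v_{8}  ⟹  sig = (2; 2,2)
  P = {5,9}:  v_{5} + v_{9} = 2·v_{1} + 2·v_{6}  ⟹  sig = (2; 2,2)
  P = {7,10}:  v_{7} + v_{10} = 2·v_{1} + 2·v_{6}  ⟹  sig = (2; 2,2)
  P = {9,10}:  v_{9} + v_{10} = 3·v_{1} + 3·v_{6}  ⟹  sig = (2; 3,3)
  P = {1,5,6}:  v_{1} + v_{5} + v_{6} = v_{10}  ⟹  sig = (3; 1)
  P = {1,5,8}:  v_{1} + v_{5} + v_{8} = v_{4}  ⟹  sig = (3; 1)
  P = {1,6,7}:  v_{1} + v_{6} + v_{7} = v_{9}  ⟹  sig = (3; 1)
  P = {1,6,8}:  v_{1} + v_{6} + v_{8} = v_{5}  ⟹  sig = (3; 1)

Hence PRS(X_Σ) =
{ (2; —) ×3,  (2; 1,1) ×11,  (2; 1,3),  (2; 2) ×2,  (2; 2,2) ×3,  (2; 3,3),  (3; 1) ×4 }


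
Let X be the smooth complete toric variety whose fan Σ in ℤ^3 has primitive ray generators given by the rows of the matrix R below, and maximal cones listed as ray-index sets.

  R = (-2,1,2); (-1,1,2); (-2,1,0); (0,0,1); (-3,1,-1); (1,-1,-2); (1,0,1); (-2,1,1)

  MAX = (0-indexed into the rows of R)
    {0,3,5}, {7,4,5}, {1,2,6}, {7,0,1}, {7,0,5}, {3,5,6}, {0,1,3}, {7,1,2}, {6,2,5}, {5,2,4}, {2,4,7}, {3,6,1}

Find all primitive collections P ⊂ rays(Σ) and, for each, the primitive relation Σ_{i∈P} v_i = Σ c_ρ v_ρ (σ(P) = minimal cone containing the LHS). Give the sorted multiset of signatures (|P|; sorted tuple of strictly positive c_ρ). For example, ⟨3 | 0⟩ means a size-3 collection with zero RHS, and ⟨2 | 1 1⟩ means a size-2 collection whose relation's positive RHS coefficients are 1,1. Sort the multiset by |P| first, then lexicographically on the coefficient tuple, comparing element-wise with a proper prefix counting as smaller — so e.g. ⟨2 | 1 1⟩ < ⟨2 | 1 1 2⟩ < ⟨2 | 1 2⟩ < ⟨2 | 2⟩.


11 collections generate NE(X_Σ); each relation:

  {1,5}:  v_{1} + v_{5} = 0  so sig = ⟨2 | 0⟩
  {2,3}:  v_{2} + v_{3} = v_{7}  so sig = ⟨2 | 1⟩
  {3,7}:  v_{3} + v_{7} = v_{0}  so sig = ⟨2 | 1⟩
  {4,6}:  v_{4} + v_{6} = v_{2}  so sig = ⟨2 | 1⟩
  {6,7}:  v_{6} + v_{7} = v_{1}  so sig = ⟨2 | 1⟩
  {0,6}:  v_{0} + v_{6} = v_{1} + v_{3}  so sig = ⟨2 | 1 1⟩
  {1,4}:  v_{1} + v_{4} = v_{2} + v_{7}  so sig = ⟨2 | 1 1⟩
  {3,4}:  v_{3} + v_{4} = v_{5} + 2·v_{7}  so sig = ⟨2 | 1 2⟩
  {0,4}:  v_{0} + v_{4} = v_{5} + 3·v_{7}  so sig = ⟨2 | 1 3⟩
  {0,2}:  v_{0} + v_{2} = 2·v_{7}  so sig = ⟨2 | 2⟩
  {2,5,7}:  v_{2} + v_{5} + v_{7} = v_{4}  so sig = ⟨3 | 1⟩

Hence PRS(X_Σ) =
[⟨2 | 0⟩, ⟨2 | 1⟩, ⟨2 | 1⟩, ⟨2 | 1⟩, ⟨2 | 1⟩, ⟨2 | 1 1⟩, ⟨2 | 1 1⟩, ⟨2 | 1 2⟩, ⟨2 | 1 3⟩, ⟨2 | 2⟩, ⟨3 | 1⟩]


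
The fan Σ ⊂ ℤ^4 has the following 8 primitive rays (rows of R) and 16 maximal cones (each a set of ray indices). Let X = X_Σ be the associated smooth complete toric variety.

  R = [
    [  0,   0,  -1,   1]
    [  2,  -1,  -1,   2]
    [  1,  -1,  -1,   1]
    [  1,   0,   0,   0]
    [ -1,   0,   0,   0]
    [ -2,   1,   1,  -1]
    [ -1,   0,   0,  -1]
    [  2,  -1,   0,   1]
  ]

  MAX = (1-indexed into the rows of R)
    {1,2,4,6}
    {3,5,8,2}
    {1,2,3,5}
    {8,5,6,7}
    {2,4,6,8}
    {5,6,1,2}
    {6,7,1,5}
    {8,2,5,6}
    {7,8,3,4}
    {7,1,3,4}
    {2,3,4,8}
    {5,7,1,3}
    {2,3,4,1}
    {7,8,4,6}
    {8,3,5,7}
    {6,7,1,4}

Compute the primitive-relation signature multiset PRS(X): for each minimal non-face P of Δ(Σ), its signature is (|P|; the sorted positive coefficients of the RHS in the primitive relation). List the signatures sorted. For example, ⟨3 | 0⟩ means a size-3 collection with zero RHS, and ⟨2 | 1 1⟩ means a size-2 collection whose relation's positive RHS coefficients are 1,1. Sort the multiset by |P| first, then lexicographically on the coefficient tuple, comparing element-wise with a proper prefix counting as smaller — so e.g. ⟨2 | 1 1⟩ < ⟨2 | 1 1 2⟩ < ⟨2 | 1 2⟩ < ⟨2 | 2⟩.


|primitive collections| = 4. Relations:

  • {4,5}:  v_{4} + v_{5} = 0  →  sig = ⟨2 | 0⟩
  • {1,8}:  v_{1} + v_{8} = v_{2}  →  sig = ⟨2 | 1⟩
  • {2,7}:  v_{2} + v_{7} = v_{3}  →  sig = ⟨2 | 1⟩
  • {3,6}:  v_{3} + v_{6} = v_{5}  →  sig = ⟨2 | 1⟩

Sorted signature multiset PRS(X):
    |P|=2: 4 collections, coeffs (), (1), (1), (1)


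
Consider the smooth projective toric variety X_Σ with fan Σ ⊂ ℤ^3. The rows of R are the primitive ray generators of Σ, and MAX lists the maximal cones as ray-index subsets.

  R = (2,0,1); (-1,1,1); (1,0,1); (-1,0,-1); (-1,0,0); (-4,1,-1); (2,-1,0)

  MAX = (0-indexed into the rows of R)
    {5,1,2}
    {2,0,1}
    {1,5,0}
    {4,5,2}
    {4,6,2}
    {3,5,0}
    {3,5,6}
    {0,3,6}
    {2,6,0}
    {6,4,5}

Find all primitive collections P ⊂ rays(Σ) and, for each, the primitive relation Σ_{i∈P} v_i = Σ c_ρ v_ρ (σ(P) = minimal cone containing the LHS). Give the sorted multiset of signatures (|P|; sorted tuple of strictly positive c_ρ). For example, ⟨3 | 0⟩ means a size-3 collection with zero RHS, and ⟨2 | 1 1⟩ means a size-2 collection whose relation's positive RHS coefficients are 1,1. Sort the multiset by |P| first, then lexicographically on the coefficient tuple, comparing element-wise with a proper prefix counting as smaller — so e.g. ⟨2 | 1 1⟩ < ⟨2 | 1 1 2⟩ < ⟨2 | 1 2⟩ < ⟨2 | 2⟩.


Δ(Σ) — 7 vertices, 9 min non-faces:

  • {2,3}:  v_{2} + v_{3} = 0  →  sig = ⟨2 | 0⟩
  • {0,4}:  v_{0} + v_{4} = v_{2}  →  sig = ⟨2 | 1⟩
  • {1,6}:  v_{1} + v_{6} = v_{2}  →  sig = ⟨2 | 1⟩
  • {1,3}:  v_{1} + v_{3} = v_{0} + v_{5}  →  sig = ⟨2 | 1 1⟩
  • {3,4}:  v_{3} + v_{4} = v_{5} + v_{6}  →  sig = ⟨2 | 1 1⟩
  • {1,4}:  v_{1} + v_{4} = 2·v_{2} + v_{5}  →  sig = ⟨2 | 1 2⟩
  • {0,5,6}:  v_{0} + v_{5} + v_{6} = 0  →  sig = ⟨3 | 0⟩
  • {0,2,5}:  v_{0} + v_{2} + v_{5} = v_{1}  →  sig = ⟨3 | 1⟩
  • {2,5,6}:  v_{2} + v_{5} + v_{6} = v_{4}  →  sig = ⟨3 | 1⟩

so the primitive-relation signature multiset is
[⟨2 | 0⟩, ⟨2 | 1⟩, ⟨2 | 1⟩, ⟨2 | 1 1⟩, ⟨2 | 1 1⟩, ⟨2 | 1 2⟩, ⟨3 | 0⟩, ⟨3 | 1⟩, ⟨3 | 1⟩]


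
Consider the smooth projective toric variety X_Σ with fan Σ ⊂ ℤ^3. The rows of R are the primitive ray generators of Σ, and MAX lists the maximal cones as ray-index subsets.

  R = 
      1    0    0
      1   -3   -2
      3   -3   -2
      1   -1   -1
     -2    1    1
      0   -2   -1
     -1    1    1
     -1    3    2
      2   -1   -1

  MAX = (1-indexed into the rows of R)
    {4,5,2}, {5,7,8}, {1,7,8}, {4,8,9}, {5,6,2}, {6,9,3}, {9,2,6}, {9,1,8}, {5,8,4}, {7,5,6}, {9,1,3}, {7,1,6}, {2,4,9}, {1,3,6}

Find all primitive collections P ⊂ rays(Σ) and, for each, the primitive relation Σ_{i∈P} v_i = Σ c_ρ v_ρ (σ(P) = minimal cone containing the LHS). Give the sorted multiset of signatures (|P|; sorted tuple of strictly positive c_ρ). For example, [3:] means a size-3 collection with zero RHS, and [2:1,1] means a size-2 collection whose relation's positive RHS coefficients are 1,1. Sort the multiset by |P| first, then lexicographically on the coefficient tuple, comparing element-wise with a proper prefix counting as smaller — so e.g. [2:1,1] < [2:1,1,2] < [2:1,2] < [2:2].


Minimal non-faces — 16 found among 9 rays, 14 max cones:

  • {2,8}:  v_{2} + v_{8} = 0 ; sig = [2:]
  • {4,7}:  v_{4} + v_{7} = 0 ; sig = [2:]
  • {5,9}:  v_{5} + v_{9} = 0 ; sig = [2:]
  • {1,4}:  v_{1} + v_{4} = v_{9} ; sig = [2:1]
  • {1,5}:  v_{1} + v_{5} = v_{7} ; sig = [2:1]
  • {2,7}:  v_{2} + v_{7} = v_{6} ; sig = [2:1]
  • {4,6}:  v_{4} + v_{6} = v_{2} ; sig = [2:1]
  • {6,8}:  v_{6} + v_{8} = v_{7} ; sig = [2:1]
  • {7,9}:  v_{7} + v_{9} = v_{1} ; sig = [2:1]
  • {1,2}:  v_{1} + v_{2} = v_{6} + v_{9} ; sig = [2:1,1]
  • {3,5}:  v_{3} + v_{5} = v_{1} + v_{6} ; sig = [2:1,1]
  • {3,4}:  v_{3} + v_{4} = v_{6} + 2·v_{9} ; sig = [2:1,2]
  • {3,7}:  v_{3} + v_{7} = 2·v_{1} + v_{6} ; sig = [2:1,2]
  • {3,8}:  v_{3} + v_{8} = 2·v_{1} ; sig = [2:2]
  • {2,3}:  v_{2} + v_{3} = 2·v_{6} + 2·v_{9} ; sig = [2:2,2]
  • {1,6,9}:  v_{1} + v_{6} + v_{9} = v_{3} ; sig = [3:1]

Hence PRS(X_Σ) =
[[2:], [2:], [2:], [2:1], [2:1], [2:1], [2:1], [2:1], [2:1], [2:1,1], [2:1,1], [2:1,2], [2:1,2], [2:2], [2:2,2], [3:1]]


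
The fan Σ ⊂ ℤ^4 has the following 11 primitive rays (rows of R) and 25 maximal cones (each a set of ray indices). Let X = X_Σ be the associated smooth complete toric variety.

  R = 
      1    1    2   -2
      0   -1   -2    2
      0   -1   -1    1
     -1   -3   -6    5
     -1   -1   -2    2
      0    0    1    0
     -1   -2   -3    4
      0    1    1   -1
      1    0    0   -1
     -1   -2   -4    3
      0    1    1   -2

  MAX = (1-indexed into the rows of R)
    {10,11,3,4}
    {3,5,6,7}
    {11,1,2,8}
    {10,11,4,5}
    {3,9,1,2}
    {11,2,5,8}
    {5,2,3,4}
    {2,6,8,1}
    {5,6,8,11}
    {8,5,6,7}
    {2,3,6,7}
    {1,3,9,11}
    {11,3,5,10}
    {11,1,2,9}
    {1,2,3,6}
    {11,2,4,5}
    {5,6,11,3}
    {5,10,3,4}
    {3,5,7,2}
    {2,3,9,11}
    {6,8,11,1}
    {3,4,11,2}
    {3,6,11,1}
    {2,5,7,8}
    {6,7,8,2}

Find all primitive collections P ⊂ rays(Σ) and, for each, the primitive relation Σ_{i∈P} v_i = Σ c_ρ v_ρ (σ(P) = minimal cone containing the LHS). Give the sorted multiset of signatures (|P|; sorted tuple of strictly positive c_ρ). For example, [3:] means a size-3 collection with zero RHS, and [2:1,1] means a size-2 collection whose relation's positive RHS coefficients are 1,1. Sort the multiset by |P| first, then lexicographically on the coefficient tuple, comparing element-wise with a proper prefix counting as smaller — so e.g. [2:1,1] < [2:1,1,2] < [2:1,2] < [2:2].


24 minimal non-faces of Δ(Σ) (on 11 rays):

  • {1,5}:  v_{1} + v_{5} = 0  so sig = [2:]
  • {3,8}:  v_{3} + v_{8} = 0  so sig = [2:]
  • {2,10}:  v_{2} + v_{10} = v_{4}  so sig = [2:1]
  • {7,11}:  v_{7} + v_{11} = v_{5}  so sig = [2:1]
  • {1,7}:  v_{1} + v_{7} = v_{2} + v_{6}  so sig = [2:1,1]
  • {6,9}:  v_{6} + v_{9} = v_{1} + v_{3}  so sig = [2:1,1]
  • {6,10}:  v_{6} + v_{10} = v_{3} + v_{5}  so sig = [2:1,1]
  • {7,9}:  v_{7} + v_{9} = v_{2} + v_{3}  so sig = [2:1,1]
  • {1,10}:  v_{1} + v_{10} = v_{2} + v_{3} + v_{11}  so sig = [2:1,1,1]
  • {4,6}:  v_{4} + v_{6} = v_{2} + v_{3} + v_{5}  so sig = [2:1,1,1]
  • {5,9}:  v_{5} + v_{9} = v_{2} + v_{3} + v_{11}  so sig = [2:1,1,1]
  • {8,9}:  v_{8} + v_{9} = v_{1} + v_{2} + v_{11}  so sig = [2:1,1,1]
  • {8,10}:  v_{8} + v_{10} = v_{2} + v_{5} + v_{11}  so sig = [2:1,1,1]
  • {1,4}:  v_{1} + v_{4} = 2·v_{2} + v_{3} + v_{11}  so sig = [2:1,1,2]
  • {4,8}:  v_{4} + v_{8} = 2·v_{2} + v_{5} + v_{11}  so sig = [2:1,1,2]
  • {7,10}:  v_{7} + v_{10} = v_{2} + v_{3} + 2·v_{5}  so sig = [2:1,1,2]
  • {4,7}:  v_{4} + v_{7} = 2·v_{2} + v_{3} + 2·v_{5}  so sig = [2:1,2,2]
  • {9,10}:  v_{9} + v_{10} = 2·v_{2} + 2·v_{3} + 2·v_{11}  so sig = [2:2,2,2]
  • {4,9}:  v_{4} + v_{9} = 3·v_{2} + 2·v_{3} + 2·v_{11}  so sig = [2:2,2,3]
  • {2,6,11}:  v_{2} + v_{6} + v_{11} = 0  so sig = [3:]
  • {2,5,6}:  v_{2} + v_{5} + v_{6} = v_{7}  so sig = [3:1]
  • {1,2,3,11}:  v_{1} + v_{2} + v_{3} + v_{11} = v_{9}  so sig = [4:1]
  • {2,3,5,11}:  v_{2} + v_{3} + v_{5} + v_{11} = v_{10}  so sig = [4:1]
  • {3,4,5,11}:  v_{3} + v_{4} + v_{5} + v_{11} = 2·v_{10}  so sig = [4:2]

Hence PRS(X_Σ) =
[[2:], [2:], [2:1], [2:1], [2:1,1], [2:1,1], [2:1,1], [2:1,1], [2:1,1,1], [2:1,1,1], [2:1,1,1], [2:1,1,1], [2:1,1,1], [2:1,1,2], [2:1,1,2], [2:1,1,2], [2:1,2,2], [2:2,2,2], [2:2,2,3], [3:], [3:1], [4:1], [4:1], [4:2]]


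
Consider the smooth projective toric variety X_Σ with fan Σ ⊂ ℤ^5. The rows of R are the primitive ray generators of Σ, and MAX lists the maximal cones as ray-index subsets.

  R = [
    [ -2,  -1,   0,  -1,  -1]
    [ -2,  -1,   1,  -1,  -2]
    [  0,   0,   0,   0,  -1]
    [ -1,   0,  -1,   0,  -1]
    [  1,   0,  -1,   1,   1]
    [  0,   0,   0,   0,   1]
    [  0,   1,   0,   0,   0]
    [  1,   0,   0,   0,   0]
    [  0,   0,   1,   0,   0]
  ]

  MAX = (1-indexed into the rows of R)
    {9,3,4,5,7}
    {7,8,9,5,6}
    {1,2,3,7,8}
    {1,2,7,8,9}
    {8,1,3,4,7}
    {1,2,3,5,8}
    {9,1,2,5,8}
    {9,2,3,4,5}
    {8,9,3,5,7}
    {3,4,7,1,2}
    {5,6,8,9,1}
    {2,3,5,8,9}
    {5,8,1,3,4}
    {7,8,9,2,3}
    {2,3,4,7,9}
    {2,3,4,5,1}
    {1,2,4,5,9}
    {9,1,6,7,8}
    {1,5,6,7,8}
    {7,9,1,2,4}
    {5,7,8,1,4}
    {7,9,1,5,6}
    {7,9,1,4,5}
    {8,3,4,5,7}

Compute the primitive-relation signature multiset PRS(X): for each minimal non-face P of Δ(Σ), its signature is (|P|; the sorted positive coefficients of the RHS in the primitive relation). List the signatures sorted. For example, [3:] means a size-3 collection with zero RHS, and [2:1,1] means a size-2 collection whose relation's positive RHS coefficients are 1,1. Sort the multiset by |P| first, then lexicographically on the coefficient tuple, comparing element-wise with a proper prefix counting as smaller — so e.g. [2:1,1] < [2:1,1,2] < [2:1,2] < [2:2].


9 collections generate NE(X_Σ); each relation:

  {3,6}:  v_{3} + v_{6} = 0  so sig = [2:]
  {2,6}:  v_{2} + v_{6} = v_{1} + v_{9}  so sig = [2:1,1]
  {4,6}:  v_{4} + v_{6} = v_{1} + v_{5} + v_{7}  so sig = [2:1,1,1]
  {1,3,9}:  v_{1} + v_{3} + v_{9} = v_{2}  so sig = [3:1]
  {4,8,9}:  v_{4} + v_{8} + v_{9} = v_{3}  so sig = [3:1]
  {2,5,7}:  v_{2} + v_{5} + v_{7} = v_{4} + v_{9}  so sig = [3:1,1]
  {2,4,8}:  v_{2} + v_{4} + v_{8} = v_{1} + 2·v_{3}  so sig = [3:1,2]
  {1,3,5,7}:  v_{1} + v_{3} + v_{5} + v_{7} = v_{4}  so sig = [4:1]
  {1,5,7,8,9}:  v_{1} + v_{5} + v_{7} + v_{8} + v_{9} = 0  so sig = [5:]

so the primitive-relation signature multiset is
    [2:]
    [2:1,1]
    [2:1,1,1]
    [3:1]
    [3:1]
    [3:1,1]
    [3:1,2]
    [4:1]
    [5:]


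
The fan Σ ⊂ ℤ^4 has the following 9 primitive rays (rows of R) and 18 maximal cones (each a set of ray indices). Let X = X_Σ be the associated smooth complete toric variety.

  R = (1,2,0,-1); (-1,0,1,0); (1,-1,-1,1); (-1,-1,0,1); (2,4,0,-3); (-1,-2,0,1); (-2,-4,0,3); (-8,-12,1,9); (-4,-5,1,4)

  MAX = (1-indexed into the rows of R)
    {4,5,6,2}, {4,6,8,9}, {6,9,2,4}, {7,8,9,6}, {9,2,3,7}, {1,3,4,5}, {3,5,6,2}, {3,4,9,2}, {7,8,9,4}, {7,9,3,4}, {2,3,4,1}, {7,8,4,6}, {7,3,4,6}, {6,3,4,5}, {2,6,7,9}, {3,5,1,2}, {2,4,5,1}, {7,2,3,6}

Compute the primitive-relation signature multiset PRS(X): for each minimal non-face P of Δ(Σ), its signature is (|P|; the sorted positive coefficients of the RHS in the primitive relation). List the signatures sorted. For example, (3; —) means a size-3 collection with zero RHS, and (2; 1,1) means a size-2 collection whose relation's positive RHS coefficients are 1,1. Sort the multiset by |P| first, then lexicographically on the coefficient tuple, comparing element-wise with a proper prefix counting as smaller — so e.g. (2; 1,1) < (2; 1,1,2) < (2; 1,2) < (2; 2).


14 minimal non-faces of Δ(Σ) (on 9 rays):

  • {1,6}:  v_{1} + v_{6} = 0  ⇒ sig = (2; —)
  • {5,7}:  v_{5} + v_{7} = 0  ⇒ sig = (2; —)
  • {5,9}:  v_{5} + v_{9} = v_{2} + v_{4}  ⇒ sig = (2; 1,1)
  • {1,7}:  v_{1} + v_{7} = v_{2} + v_{3} + v_{4}  ⇒ sig = (2; 1,1,1)
  • {1,8}:  v_{1} + v_{8} = v_{4} + v_{7} + v_{9}  ⇒ sig = (2; 1,1,1)
  • {5,8}:  v_{5} + v_{8} = v_{4} + v_{6} + v_{9}  ⇒ sig = (2; 1,1,1)
  • {2,8}:  v_{2} + v_{8} = v_{6} + 2·v_{9}  ⇒ sig = (2; 1,2)
  • {1,9}:  v_{1} + v_{9} = 2·v_{2} + v_{3} + 2·v_{4}  ⇒ sig = (2; 1,2,2)
  • {3,8}:  v_{3} + v_{8} = v_{4} + 3·v_{7}  ⇒ sig = (2; 1,3)
  • {2,4,7}:  v_{2} + v_{4} + v_{7} = v_{9}  ⇒ sig = (3; 1)
  • {3,6,9}:  v_{3} + v_{6} + v_{9} = 2·v_{7}  ⇒ sig = (3; 2)
  • {2,3,4,5}:  v_{2} + v_{3} + v_{4} + v_{5} = v_{1}  ⇒ sig = (4; 1)
  • {2,3,4,6}:  v_{2} + v_{3} + v_{4} + v_{6} = v_{7}  ⇒ sig = (4; 1)
  • {4,6,7,9}:  v_{4} + v_{6} + v_{7} + v_{9} = v_{8}  ⇒ sig = (4; 1)

Signatures (|P|; sorted positive RHS coefficients), sorted:
{ (2; —) ×2,  (2; 1,1),  (2; 1,1,1) ×3,  (2; 1,2),  (2; 1,2,2),  (2; 1,3),  (3; 1),  (3; 2),  (4; 1) ×3 }


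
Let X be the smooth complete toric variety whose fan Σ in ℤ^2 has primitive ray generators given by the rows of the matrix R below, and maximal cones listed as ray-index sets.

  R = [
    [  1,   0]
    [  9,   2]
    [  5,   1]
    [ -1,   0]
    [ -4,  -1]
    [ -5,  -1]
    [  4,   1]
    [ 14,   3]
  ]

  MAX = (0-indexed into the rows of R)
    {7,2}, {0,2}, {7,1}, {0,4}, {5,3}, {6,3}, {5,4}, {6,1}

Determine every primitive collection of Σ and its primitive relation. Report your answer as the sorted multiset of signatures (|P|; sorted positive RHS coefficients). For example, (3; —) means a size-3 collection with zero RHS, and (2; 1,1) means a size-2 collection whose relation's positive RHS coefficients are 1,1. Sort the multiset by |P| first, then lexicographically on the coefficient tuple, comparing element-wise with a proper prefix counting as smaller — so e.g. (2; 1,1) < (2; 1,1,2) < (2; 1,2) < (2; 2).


Primitive collections (20):

  • {0,3}:  v_{0} + v_{3} = 0  so sig = (2; —)
  • {2,5}:  v_{2} + v_{5} = 0  so sig = (2; —)
  • {4,6}:  v_{4} + v_{6} = 0  so sig = (2; —)
  • {0,5}:  v_{0} + v_{5} = v_{4}  so sig = (2; 1)
  • {0,6}:  v_{0} + v_{6} = v_{2}  so sig = (2; 1)
  • {1,2}:  v_{1} + v_{2} = v_{7}  so sig = (2; 1)
  • {1,4}:  v_{1} + v_{4} = v_{2}  so sig = (2; 1)
  • {1,5}:  v_{1} + v_{5} = v_{6}  so sig = (2; 1)
  • {2,3}:  v_{2} + v_{3} = v_{6}  so sig = (2; 1)
  • {2,4}:  v_{2} + v_{4} = v_{0}  so sig = (2; 1)
  • {2,6}:  v_{2} + v_{6} = v_{1}  so sig = (2; 1)
  • {3,4}:  v_{3} + v_{4} = v_{5}  so sig = (2; 1)
  • {5,6}:  v_{5} + v_{6} = v_{3}  so sig = (2; 1)
  • {5,7}:  v_{5} + v_{7} = v_{1}  so sig = (2; 1)
  • {3,7}:  v_{3} + v_{7} = v_{1} + v_{6}  so sig = (2; 1,1)
  • {0,1}:  v_{0} + v_{1} = 2·v_{2}  so sig = (2; 2)
  • {1,3}:  v_{1} + v_{3} = 2·v_{6}  so sig = (2; 2)
  • {4,7}:  v_{4} + v_{7} = 2·v_{2}  so sig = (2; 2)
  • {6,7}:  v_{6} + v_{7} = 2·v_{1}  so sig = (2; 2)
  • {0,7}:  v_{0} + v_{7} = 3·v_{2}  so sig = (2; 3)

Hence PRS(X_Σ) =
    |P|=2: 20 collections, coeffs (), (), (), (1), (1), (1), (1), (1), (1), (1), (1), (1), (1), (1), (1,1), (2), (2), (2), (2), (3)


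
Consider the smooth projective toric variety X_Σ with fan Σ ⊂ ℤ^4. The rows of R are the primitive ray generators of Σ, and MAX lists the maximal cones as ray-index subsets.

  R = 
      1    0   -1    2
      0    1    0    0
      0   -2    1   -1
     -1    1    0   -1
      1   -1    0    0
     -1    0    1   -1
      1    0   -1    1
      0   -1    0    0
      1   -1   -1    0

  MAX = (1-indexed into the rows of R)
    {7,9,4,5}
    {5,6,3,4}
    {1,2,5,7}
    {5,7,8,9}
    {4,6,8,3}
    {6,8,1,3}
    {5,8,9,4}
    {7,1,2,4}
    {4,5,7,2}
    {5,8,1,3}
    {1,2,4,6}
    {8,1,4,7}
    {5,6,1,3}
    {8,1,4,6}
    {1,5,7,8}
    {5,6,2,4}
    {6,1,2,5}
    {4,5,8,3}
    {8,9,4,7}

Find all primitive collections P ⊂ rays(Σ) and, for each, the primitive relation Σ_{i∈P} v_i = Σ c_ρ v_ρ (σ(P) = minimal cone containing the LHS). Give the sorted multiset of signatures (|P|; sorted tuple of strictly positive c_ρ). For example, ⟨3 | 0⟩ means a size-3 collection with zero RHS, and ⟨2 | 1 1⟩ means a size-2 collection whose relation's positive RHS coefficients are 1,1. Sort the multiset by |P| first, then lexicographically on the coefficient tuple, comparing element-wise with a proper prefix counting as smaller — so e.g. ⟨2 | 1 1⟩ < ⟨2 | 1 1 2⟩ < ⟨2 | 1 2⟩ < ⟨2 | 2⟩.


Σ has 12 primitive collections:

  P={2,8}:  v_{2} + v_{8} = 0  ⟹  sig = ⟨2 | 0⟩
  P={6,7}:  v_{6} + v_{7} = 0  ⟹  sig = ⟨2 | 0⟩
  P={2,3}:  v_{2} + v_{3} = v_{5} + v_{6}  ⟹  sig = ⟨2 | 1 1⟩
  P={3,7}:  v_{3} + v_{7} = v_{5} + v_{8}  ⟹  sig = ⟨2 | 1 1⟩
  P={2,9}:  v_{2} + v_{9} = v_{4} + v_{5} + v_{7}  ⟹  sig = ⟨2 | 1 1 1⟩
  P={6,9}:  v_{6} + v_{9} = v_{4} + v_{5} + v_{8}  ⟹  sig = ⟨2 | 1 1 1⟩
  P={1,9}:  v_{1} + v_{9} = 2·v_{7} + v_{8}  ⟹  sig = ⟨2 | 1 2⟩
  P={3,9}:  v_{3} + v_{9} = v_{4} + 2·v_{5} + 2·v_{8}  ⟹  sig = ⟨2 | 1 2 2⟩
  P={1,3,4}:  v_{1} + v_{3} + v_{4} = v_{8}  ⟹  sig = ⟨3 | 1⟩
  P={1,4,5}:  v_{1} + v_{4} + v_{5} = v_{7}  ⟹  sig = ⟨3 | 1⟩
  P={5,6,8}:  v_{5} + v_{6} + v_{8} = v_{3}  ⟹  sig = ⟨3 | 1⟩
  P={4,5,7,8}:  v_{4} + v_{5} + v_{7} + v_{8} = v_{9}  ⟹  sig = ⟨4 | 1⟩

Sorted signature multiset PRS(X):
{ ⟨2 | 0⟩ ×2,  ⟨2 | 1 1⟩ ×2,  ⟨2 | 1 1 1⟩ ×2,  ⟨2 | 1 2⟩,  ⟨2 | 1 2 2⟩,  ⟨3 | 1⟩ ×3,  ⟨4 | 1⟩ }


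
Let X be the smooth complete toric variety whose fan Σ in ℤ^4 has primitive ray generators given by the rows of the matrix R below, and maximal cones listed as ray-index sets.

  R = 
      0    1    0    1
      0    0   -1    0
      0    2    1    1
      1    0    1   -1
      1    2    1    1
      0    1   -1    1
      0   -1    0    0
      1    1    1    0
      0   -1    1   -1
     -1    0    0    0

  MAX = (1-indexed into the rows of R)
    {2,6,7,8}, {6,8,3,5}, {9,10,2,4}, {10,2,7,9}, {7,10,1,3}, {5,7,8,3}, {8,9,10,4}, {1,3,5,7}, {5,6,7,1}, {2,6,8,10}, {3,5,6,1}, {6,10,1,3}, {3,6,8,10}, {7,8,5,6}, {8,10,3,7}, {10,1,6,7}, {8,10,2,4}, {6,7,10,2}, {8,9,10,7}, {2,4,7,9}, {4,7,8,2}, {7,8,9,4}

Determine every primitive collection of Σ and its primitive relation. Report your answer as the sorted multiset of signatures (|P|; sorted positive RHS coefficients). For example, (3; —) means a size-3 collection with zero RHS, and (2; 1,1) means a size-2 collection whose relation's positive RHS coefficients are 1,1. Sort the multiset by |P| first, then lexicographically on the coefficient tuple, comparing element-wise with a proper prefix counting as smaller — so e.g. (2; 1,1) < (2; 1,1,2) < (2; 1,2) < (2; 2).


Minimal non-faces — 18 found among 10 rays, 22 max cones:

  {6,9}:  v_{6} + v_{9} = 0 ; sig = (2; —)
  {1,2}:  v_{1} + v_{2} = v_{6} ; sig = (2; 1)
  {1,4}:  v_{1} + v_{4} = v_{8} ; sig = (2; 1)
  {1,8}:  v_{1} + v_{8} = v_{5} ; sig = (2; 1)
  {5,10}:  v_{5} + v_{10} = v_{3} ; sig = (2; 1)
  {2,5}:  v_{2} + v_{5} = v_{6} + v_{8} ; sig = (2; 1,1)
  {4,6}:  v_{4} + v_{6} = v_{2} + v_{8} ; sig = (2; 1,1)
  {1,9}:  v_{1} + v_{9} = v_{7} + v_{8} + v_{10} ; sig = (2; 1,1,1)
  {2,3}:  v_{2} + v_{3} = v_{6} + v_{8} + v_{10} ; sig = (2; 1,1,1)
  {5,9}:  v_{5} + v_{9} = v_{7} + 2·v_{8} + v_{10} ; sig = (2; 1,1,2)
  {3,4}:  v_{3} + v_{4} = 2·v_{8} + v_{10} ; sig = (2; 1,2)
  {3,9}:  v_{3} + v_{9} = v_{7} + 2·v_{8} + 2·v_{10} ; sig = (2; 1,2,2)
  {4,5}:  v_{4} + v_{5} = 2·v_{8} ; sig = (2; 2)
  {2,8,9}:  v_{2} + v_{8} + v_{9} = v_{4} ; sig = (3; 1)
  {4,7,10}:  v_{4} + v_{7} + v_{10} = v_{9} ; sig = (3; 1)
  {3,6,7}:  v_{3} + v_{6} + v_{7} = 2·v_{1} ; sig = (3; 2)
  {2,7,8,10}:  v_{2} + v_{7} + v_{8} + v_{10} = 0 ; sig = (4; —)
  {6,7,8,10}:  v_{6} + v_{7} + v_{8} + v_{10} = v_{1} ; sig = (4; 1)

Sorted signature multiset PRS(X):
    |P|=2: 13 collections, coeffs (), (1), (1), (1), (1), (1,1), (1,1), (1,1,1), (1,1,1), (1,1,2), (1,2), (1,2,2), (2)
    |P|=3: 3 collections, coeffs (1), (1), (2)
    |P|=4: 2 collections, coeffs (), (1)


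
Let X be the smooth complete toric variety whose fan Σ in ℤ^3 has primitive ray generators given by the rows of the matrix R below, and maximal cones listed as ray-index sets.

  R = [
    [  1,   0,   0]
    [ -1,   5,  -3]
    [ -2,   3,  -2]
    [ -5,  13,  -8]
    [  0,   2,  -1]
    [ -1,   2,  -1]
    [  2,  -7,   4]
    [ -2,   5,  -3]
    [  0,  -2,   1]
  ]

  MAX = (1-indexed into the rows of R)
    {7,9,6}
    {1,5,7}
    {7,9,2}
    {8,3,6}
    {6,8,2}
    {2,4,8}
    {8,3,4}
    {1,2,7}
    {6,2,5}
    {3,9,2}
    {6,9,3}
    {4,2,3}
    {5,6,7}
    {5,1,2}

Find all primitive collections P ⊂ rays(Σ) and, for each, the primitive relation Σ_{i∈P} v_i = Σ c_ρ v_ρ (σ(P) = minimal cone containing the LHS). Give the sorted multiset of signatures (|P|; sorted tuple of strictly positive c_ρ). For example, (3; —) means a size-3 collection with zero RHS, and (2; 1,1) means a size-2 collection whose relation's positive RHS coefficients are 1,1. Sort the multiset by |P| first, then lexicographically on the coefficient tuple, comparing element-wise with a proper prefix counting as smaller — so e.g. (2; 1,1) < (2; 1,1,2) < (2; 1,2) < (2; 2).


Primitive collections (20):

  • {5,9}:  v_{5} + v_{9} = 0  ⇒ sig = (2; —)
  • {1,6}:  v_{1} + v_{6} = v_{5}  ⇒ sig = (2; 1)
  • {1,8}:  v_{1} + v_{8} = v_{2}  ⇒ sig = (2; 1)
  • {3,5}:  v_{3} + v_{5} = v_{8}  ⇒ sig = (2; 1)
  • {7,8}:  v_{7} + v_{8} = v_{9}  ⇒ sig = (2; 1)
  • {8,9}:  v_{8} + v_{9} = v_{3}  ⇒ sig = (2; 1)
  • {1,3}:  v_{1} + v_{3} = v_{2} + v_{9}  ⇒ sig = (2; 1,1)
  • {1,9}:  v_{1} + v_{9} = v_{2} + v_{7}  ⇒ sig = (2; 1,1)
  • {5,8}:  v_{5} + v_{8} = v_{2} + v_{6}  ⇒ sig = (2; 1,1)
  • {4,7}:  v_{4} + v_{7} = v_{2} + v_{3} + v_{9}  ⇒ sig = (2; 1,1,1)
  • {1,4}:  v_{1} + v_{4} = 2·v_{2} + v_{3}  ⇒ sig = (2; 1,2)
  • {4,5}:  v_{4} + v_{5} = v_{2} + 2·v_{8}  ⇒ sig = (2; 1,2)
  • {4,9}:  v_{4} + v_{9} = v_{2} + 2·v_{3}  ⇒ sig = (2; 1,2)
  • {3,7}:  v_{3} + v_{7} = 2·v_{9}  ⇒ sig = (2; 2)
  • {4,6}:  v_{4} + v_{6} = 3·v_{8}  ⇒ sig = (2; 3)
  • {2,6,7}:  v_{2} + v_{6} + v_{7} = 0  ⇒ sig = (3; —)
  • {2,3,8}:  v_{2} + v_{3} + v_{8} = v_{4}  ⇒ sig = (3; 1)
  • {2,5,7}:  v_{2} + v_{5} + v_{7} = v_{1}  ⇒ sig = (3; 1)
  • {2,6,9}:  v_{2} + v_{6} + v_{9} = v_{8}  ⇒ sig = (3; 1)
  • {2,3,6}:  v_{2} + v_{3} + v_{6} = 2·v_{8}  ⇒ sig = (3; 2)

Signatures (|P|; sorted positive RHS coefficients), sorted:
{ (2; —),  (2; 1) ×5,  (2; 1,1) ×3,  (2; 1,1,1),  (2; 1,2) ×3,  (2; 2),  (2; 3),  (3; —),  (3; 1) ×3,  (3; 2) }


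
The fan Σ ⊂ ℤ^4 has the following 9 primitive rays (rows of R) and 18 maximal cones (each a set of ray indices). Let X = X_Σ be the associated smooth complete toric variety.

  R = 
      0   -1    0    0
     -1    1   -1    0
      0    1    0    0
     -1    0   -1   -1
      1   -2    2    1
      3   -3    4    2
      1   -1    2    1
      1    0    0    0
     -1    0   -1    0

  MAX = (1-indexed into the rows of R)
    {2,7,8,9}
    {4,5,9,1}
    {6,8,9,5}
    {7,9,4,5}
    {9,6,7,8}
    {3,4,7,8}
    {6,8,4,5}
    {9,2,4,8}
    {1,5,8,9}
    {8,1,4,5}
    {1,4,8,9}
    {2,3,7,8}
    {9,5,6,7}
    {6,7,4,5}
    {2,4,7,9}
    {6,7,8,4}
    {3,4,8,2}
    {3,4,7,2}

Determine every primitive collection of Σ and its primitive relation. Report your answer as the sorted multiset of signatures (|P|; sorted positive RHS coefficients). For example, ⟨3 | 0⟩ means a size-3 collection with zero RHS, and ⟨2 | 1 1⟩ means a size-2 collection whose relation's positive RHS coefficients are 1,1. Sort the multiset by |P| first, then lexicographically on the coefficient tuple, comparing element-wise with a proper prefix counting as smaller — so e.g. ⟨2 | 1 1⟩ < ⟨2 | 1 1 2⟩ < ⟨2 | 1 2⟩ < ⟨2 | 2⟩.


Δ(Σ) — 9 vertices, 14 min non-faces:

  {1,3}:  v_{1} + v_{3} = 0  →  sig = ⟨2 | 0⟩
  {1,2}:  v_{1} + v_{2} = v_{9}  →  sig = ⟨2 | 1⟩
  {1,7}:  v_{1} + v_{7} = v_{5}  →  sig = ⟨2 | 1⟩
  {3,5}:  v_{3} + v_{5} = v_{7}  →  sig = ⟨2 | 1⟩
  {3,9}:  v_{3} + v_{9} = v_{2}  →  sig = ⟨2 | 1⟩
  {2,5}:  v_{2} + v_{5} = v_{7} + v_{9}  →  sig = ⟨2 | 1 1⟩
  {2,6}:  v_{2} + v_{6} = 2·v_{7} + v_{8} + v_{9}  →  sig = ⟨2 | 1 1 2⟩
  {1,6}:  v_{1} + v_{6} = 2·v_{5} + v_{8}  →  sig = ⟨2 | 1 2⟩
  {3,6}:  v_{3} + v_{6} = 2·v_{7} + v_{8}  →  sig = ⟨2 | 1 2⟩
  {5,7,8}:  v_{5} + v_{7} + v_{8} = v_{6}  →  sig = ⟨3 | 1⟩
  {4,6,9}:  v_{4} + v_{6} + v_{9} = v_{1} + v_{5}  →  sig = ⟨3 | 1 1⟩
  {2,4,7,8}:  v_{2} + v_{4} + v_{7} + v_{8} = 0  →  sig = ⟨4 | 0⟩
  {4,7,8,9}:  v_{4} + v_{7} + v_{8} + v_{9} = v_{1}  →  sig = ⟨4 | 1⟩
  {4,5,8,9}:  v_{4} + v_{5} + v_{8} + v_{9} = 2·v_{1}  →  sig = ⟨4 | 2⟩

so the primitive-relation signature multiset is
    ⟨2 | 0⟩
    ⟨2 | 1⟩
    ⟨2 | 1⟩
    ⟨2 | 1⟩
    ⟨2 | 1⟩
    ⟨2 | 1 1⟩
    ⟨2 | 1 1 2⟩
    ⟨2 | 1 2⟩
    ⟨2 | 1 2⟩
    ⟨3 | 1⟩
    ⟨3 | 1 1⟩
    ⟨4 | 0⟩
    ⟨4 | 1⟩
    ⟨4 | 2⟩


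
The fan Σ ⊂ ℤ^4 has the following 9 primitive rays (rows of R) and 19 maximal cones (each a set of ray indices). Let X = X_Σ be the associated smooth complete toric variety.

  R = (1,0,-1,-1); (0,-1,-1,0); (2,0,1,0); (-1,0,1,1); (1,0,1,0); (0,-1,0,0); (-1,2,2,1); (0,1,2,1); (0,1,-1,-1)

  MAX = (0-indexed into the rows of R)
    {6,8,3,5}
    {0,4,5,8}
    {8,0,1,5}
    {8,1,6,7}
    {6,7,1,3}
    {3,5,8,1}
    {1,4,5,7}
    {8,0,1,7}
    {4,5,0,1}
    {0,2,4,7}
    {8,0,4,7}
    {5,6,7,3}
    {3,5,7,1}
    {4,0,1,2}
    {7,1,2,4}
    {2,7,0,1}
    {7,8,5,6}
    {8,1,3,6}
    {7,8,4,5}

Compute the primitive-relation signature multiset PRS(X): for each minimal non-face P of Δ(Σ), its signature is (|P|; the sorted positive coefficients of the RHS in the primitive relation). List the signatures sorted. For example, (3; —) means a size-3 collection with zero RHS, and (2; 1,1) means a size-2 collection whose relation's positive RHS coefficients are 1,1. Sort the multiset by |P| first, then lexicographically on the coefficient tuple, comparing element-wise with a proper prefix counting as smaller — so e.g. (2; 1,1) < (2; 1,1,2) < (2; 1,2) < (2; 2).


Σ has 14 primitive collections:

  • {0,3}:  v_{0} + v_{3} = 0 — sig = (2; —)
  • {0,6}:  v_{0} + v_{6} = v_{7} + v_{8} — sig = (2; 1,1)
  • {3,4}:  v_{3} + v_{4} = v_{5} + v_{7} — sig = (2; 1,1)
  • {2,3}:  v_{2} + v_{3} = v_{1} + v_{4} + v_{7} — sig = (2; 1,1,1)
  • {4,6}:  v_{4} + v_{6} = v_{5} + 2·v_{7} + v_{8} — sig = (2; 1,1,2)
  • {2,5}:  v_{2} + v_{5} = v_{1} + 2·v_{4} — sig = (2; 1,2)
  • {2,6}:  v_{2} + v_{6} = v_{0} + 2·v_{7} — sig = (2; 1,2)
  • {2,8}:  v_{2} + v_{8} = 2·v_{0} + v_{7} — sig = (2; 1,2)
  • {0,5,7}:  v_{0} + v_{5} + v_{7} = v_{4} — sig = (3; 1)
  • {1,4,8}:  v_{1} + v_{4} + v_{8} = v_{0} — sig = (3; 1)
  • {1,5,6}:  v_{1} + v_{5} + v_{6} = v_{3} — sig = (3; 1)
  • {3,7,8}:  v_{3} + v_{7} + v_{8} = v_{6} — sig = (3; 1)
  • {1,5,7,8}:  v_{1} + v_{5} + v_{7} + v_{8} = 0 — sig = (4; —)
  • {0,1,4,7}:  v_{0} + v_{1} + v_{4} + v_{7} = v_{2} — sig = (4; 1)

Signatures (|P|; sorted positive RHS coefficients), sorted:
[(2; —), (2; 1,1), (2; 1,1), (2; 1,1,1), (2; 1,1,2), (2; 1,2), (2; 1,2), (2; 1,2), (3; 1), (3; 1), (3; 1), (3; 1), (4; —), (4; 1)]
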